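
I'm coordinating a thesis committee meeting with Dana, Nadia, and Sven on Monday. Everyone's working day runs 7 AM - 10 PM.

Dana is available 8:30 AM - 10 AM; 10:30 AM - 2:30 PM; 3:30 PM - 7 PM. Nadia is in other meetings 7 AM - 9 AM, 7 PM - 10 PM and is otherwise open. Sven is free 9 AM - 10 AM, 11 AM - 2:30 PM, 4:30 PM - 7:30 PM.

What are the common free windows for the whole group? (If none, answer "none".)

Dana free: 08:30-10:00, 10:30-14:30, 15:30-19:00.
Nadia free: 09:00-19:00 (invert busy blocks within the working day).
Sven free: 09:00-10:00, 11:00-14:30, 16:30-19:30.
Dana ∩ Nadia: 09:00-10:00, 10:30-14:30, 15:30-19:00.
Dana ∩ Nadia ∩ Sven: 09:00-10:00, 11:00-14:30, 16:30-19:00.
Those are the intersection windows.

09:00-10:00, 11:00-14:30, 16:30-19:00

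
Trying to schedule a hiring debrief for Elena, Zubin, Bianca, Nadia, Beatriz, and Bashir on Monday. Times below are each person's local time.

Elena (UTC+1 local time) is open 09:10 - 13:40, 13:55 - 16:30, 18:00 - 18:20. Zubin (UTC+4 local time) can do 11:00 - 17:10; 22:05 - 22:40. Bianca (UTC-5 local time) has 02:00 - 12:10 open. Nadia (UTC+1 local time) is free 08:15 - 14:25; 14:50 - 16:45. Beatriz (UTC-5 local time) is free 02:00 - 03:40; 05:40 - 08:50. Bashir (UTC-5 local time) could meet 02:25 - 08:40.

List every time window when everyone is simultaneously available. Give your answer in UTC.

08:10-08:40, 10:40-12:40, 12:55-13:10

Elena in UTC: 08:10-12:40, 12:55-15:30, 17:00-17:20 (subtract 1h to convert from UTC+1).
Zubin in UTC: 07:00-13:10, 18:05-18:40 (subtract 4h to convert from UTC+4).
Bianca in UTC: 07:00-17:10 (add 5h to convert from UTC-5).
Nadia in UTC: 07:15-13:25, 13:50-15:45 (subtract 1h to convert from UTC+1).
Beatriz in UTC: 07:00-08:40, 10:40-13:50 (add 5h to convert from UTC-5).
Bashir in UTC: 07:25-13:40 (add 5h to convert from UTC-5).
Elena ∩ Zubin: 08:10-12:40, 12:55-13:10.
Elena ∩ Zubin ∩ Bianca: 08:10-12:40, 12:55-13:10.
Elena ∩ Zubin ∩ Bianca ∩ Nadia: 08:10-12:40, 12:55-13:10.
Elena ∩ Zubin ∩ Bianca ∩ Nadia ∩ Beatriz: 08:10-08:40, 10:40-12:40, 12:55-13:10.
Elena ∩ Zubin ∩ Bianca ∩ Nadia ∩ Beatriz ∩ Bashir: 08:10-08:40, 10:40-12:40, 12:55-13:10.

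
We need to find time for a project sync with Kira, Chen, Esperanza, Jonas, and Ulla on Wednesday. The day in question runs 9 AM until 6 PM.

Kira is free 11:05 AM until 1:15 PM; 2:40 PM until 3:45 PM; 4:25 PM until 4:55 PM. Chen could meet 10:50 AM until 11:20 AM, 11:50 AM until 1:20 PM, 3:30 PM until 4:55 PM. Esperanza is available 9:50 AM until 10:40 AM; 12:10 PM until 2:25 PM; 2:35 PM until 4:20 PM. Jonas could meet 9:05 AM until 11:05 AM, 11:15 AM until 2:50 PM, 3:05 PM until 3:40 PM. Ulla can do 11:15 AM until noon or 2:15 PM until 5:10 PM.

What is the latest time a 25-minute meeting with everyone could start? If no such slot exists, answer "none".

Kira ∩ Chen: 11:05-11:20, 11:50-13:15, 15:30-15:45, 16:25-16:55.
Kira ∩ Chen ∩ Esperanza: 12:10-13:15, 15:30-15:45.
Kira ∩ Chen ∩ Esperanza ∩ Jonas: 12:10-13:15, 15:30-15:40.
Kira ∩ Chen ∩ Esperanza ∩ Jonas ∩ Ulla: 15:30-15:40.
So the common availability across everyone is 15:30-15:40.
No common window is at least 25 minutes long.

none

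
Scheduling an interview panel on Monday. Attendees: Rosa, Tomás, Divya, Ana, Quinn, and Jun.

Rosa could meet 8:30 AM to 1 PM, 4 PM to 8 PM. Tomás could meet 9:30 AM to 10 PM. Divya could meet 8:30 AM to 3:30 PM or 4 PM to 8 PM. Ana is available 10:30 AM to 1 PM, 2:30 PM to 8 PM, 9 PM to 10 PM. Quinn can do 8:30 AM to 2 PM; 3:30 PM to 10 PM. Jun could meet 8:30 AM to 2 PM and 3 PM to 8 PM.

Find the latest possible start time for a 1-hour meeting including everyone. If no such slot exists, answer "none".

Rosa ∩ Tomás: 09:30-13:00, 16:00-20:00.
Rosa ∩ Tomás ∩ Divya: 09:30-13:00, 16:00-20:00.
Rosa ∩ Tomás ∩ Divya ∩ Ana: 10:30-13:00, 16:00-20:00.
Rosa ∩ Tomás ∩ Divya ∩ Ana ∩ Quinn: 10:30-13:00, 16:00-20:00.
Rosa ∩ Tomás ∩ Divya ∩ Ana ∩ Quinn ∩ Jun: 10:30-13:00, 16:00-20:00.
So the common availability across everyone is 10:30-13:00, 16:00-20:00.
The last common window of at least 60 minutes is 16:00-20:00; a 60-minute meeting can start as late as 19:00 and still end by 20:00.

19:00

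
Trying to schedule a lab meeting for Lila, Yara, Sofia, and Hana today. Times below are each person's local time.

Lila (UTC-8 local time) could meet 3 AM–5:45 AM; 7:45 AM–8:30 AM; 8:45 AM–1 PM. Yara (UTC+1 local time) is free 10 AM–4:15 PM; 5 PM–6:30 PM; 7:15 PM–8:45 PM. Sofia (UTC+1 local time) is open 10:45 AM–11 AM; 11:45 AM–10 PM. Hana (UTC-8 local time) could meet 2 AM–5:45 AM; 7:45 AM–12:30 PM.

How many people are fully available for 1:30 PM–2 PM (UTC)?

Lila in UTC: 11:00-13:45, 15:45-16:30, 16:45-21:00 (add 8h to convert from UTC-8).
Yara in UTC: 09:00-15:15, 16:00-17:30, 18:15-19:45 (subtract 1h to convert from UTC+1).
Sofia in UTC: 09:45-10:00, 10:45-21:00 (subtract 1h to convert from UTC+1).
Hana in UTC: 10:00-13:45, 15:45-20:30 (add 8h to convert from UTC-8).
Yara and Sofia can make the full 13:30-14:00 slot — that's 2.

2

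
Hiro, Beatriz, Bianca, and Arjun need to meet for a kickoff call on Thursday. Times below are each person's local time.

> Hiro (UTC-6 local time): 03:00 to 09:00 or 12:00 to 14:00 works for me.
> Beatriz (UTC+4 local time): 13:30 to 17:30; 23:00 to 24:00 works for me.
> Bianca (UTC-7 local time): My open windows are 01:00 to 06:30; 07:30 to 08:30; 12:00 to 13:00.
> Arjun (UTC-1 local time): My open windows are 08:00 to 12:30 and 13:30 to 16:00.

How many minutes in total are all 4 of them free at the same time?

Hiro in UTC: 09:00-15:00, 18:00-20:00 (add 6h to convert from UTC-6).
Beatriz in UTC: 09:30-13:30, 19:00-20:00 (subtract 4h to convert from UTC+4).
Bianca in UTC: 08:00-13:30, 14:30-15:30, 19:00-20:00 (add 7h to convert from UTC-7).
Arjun in UTC: 09:00-13:30, 14:30-17:00 (add 1h to convert from UTC-1).
Hiro ∩ Beatriz: 09:30-13:30, 19:00-20:00.
Hiro ∩ Beatriz ∩ Bianca: 09:30-13:30, 19:00-20:00.
Hiro ∩ Beatriz ∩ Bianca ∩ Arjun: 09:30-13:30.
That's a single block of 240 minutes.

240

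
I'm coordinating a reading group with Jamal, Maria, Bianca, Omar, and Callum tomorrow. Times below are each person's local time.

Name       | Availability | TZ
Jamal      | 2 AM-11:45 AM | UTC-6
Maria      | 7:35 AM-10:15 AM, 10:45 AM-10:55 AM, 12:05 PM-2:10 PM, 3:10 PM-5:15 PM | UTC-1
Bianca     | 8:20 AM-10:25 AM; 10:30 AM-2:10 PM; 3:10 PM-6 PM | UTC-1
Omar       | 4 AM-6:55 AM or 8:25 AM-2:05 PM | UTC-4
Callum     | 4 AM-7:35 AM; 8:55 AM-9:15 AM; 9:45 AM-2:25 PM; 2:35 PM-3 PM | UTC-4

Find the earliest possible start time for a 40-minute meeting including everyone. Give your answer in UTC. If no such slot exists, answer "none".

Jamal in UTC: 08:00-17:45 (add 6h to convert from UTC-6).
Maria in UTC: 08:35-11:15, 11:45-11:55, 13:05-15:10, 16:10-18:15 (add 1h to convert from UTC-1).
Bianca in UTC: 09:20-11:25, 11:30-15:10, 16:10-19:00 (add 1h to convert from UTC-1).
Omar in UTC: 08:00-10:55, 12:25-18:05 (add 4h to convert from UTC-4).
Callum in UTC: 08:00-11:35, 12:55-13:15, 13:45-18:25, 18:35-19:00 (add 4h to convert from UTC-4).
Jamal ∩ Maria: 08:35-11:15, 11:45-11:55, 13:05-15:10, 16:10-17:45.
Jamal ∩ Maria ∩ Bianca: 09:20-11:15, 11:45-11:55, 13:05-15:10, 16:10-17:45.
Jamal ∩ Maria ∩ Bianca ∩ Omar: 09:20-10:55, 13:05-15:10, 16:10-17:45.
Jamal ∩ Maria ∩ Bianca ∩ Omar ∩ Callum: 09:20-10:55, 13:05-13:15, 13:45-15:10, 16:10-17:45.
Those are the intersection windows.
The first common window of at least 40 minutes is 09:20-10:55, so the earliest start is 09:20.

09:20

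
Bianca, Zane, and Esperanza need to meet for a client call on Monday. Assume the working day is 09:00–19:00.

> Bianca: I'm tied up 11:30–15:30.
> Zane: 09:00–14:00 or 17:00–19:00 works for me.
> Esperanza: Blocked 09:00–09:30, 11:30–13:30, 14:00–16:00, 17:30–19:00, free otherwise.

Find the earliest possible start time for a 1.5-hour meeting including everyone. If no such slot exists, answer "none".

Bianca free: 09:00-11:30, 15:30-19:00 (invert busy blocks within the working day).
Zane free: 09:00-14:00, 17:00-19:00.
Esperanza free: 09:30-11:30, 13:30-14:00, 16:00-17:30 (invert busy blocks within the working day).
Bianca ∩ Zane: 09:00-11:30, 17:00-19:00.
Bianca ∩ Zane ∩ Esperanza: 09:30-11:30, 17:00-17:30.
The first common window of at least 90 minutes is 09:30-11:30, so the earliest start is 09:30.

09:30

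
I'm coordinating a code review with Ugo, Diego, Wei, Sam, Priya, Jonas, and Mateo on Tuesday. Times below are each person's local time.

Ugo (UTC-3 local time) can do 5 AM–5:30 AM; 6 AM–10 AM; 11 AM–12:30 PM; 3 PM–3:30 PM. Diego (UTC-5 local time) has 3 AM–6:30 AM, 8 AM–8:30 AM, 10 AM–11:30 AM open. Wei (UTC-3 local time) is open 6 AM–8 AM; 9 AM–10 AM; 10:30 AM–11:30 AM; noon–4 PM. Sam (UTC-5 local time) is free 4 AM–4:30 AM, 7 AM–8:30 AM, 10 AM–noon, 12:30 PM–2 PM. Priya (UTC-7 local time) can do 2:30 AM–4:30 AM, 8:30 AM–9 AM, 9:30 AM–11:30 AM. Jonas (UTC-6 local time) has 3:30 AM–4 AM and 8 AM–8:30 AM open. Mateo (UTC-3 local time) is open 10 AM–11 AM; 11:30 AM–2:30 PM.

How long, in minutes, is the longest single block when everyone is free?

Ugo in UTC: 08:00-08:30, 09:00-13:00, 14:00-15:30, 18:00-18:30 (add 3h to convert from UTC-3).
Diego in UTC: 08:00-11:30, 13:00-13:30, 15:00-16:30 (add 5h to convert from UTC-5).
Wei in UTC: 09:00-11:00, 12:00-13:00, 13:30-14:30, 15:00-19:00 (add 3h to convert from UTC-3).
Sam in UTC: 09:00-09:30, 12:00-13:30, 15:00-17:00, 17:30-19:00 (add 5h to convert from UTC-5).
Priya in UTC: 09:30-11:30, 15:30-16:00, 16:30-18:30 (add 7h to convert from UTC-7).
Jonas in UTC: 09:30-10:00, 14:00-14:30 (add 6h to convert from UTC-6).
Mateo in UTC: 13:00-14:00, 14:30-17:30 (add 3h to convert from UTC-3).
Ugo ∩ Diego: 08:00-08:30, 09:00-11:30, 15:00-15:30.
Ugo ∩ Diego ∩ Wei: 09:00-11:00, 15:00-15:30.
Ugo ∩ Diego ∩ Wei ∩ Sam: 09:00-09:30, 15:00-15:30.
Ugo ∩ Diego ∩ Wei ∩ Sam ∩ Priya: ∅.
Ugo ∩ Diego ∩ Wei ∩ Sam ∩ Priya ∩ Jonas: ∅.
Ugo ∩ Diego ∩ Wei ∩ Sam ∩ Priya ∩ Jonas ∩ Mateo: ∅.
There is no time when everyone is free.
No common window exists, so the longest block is 0 minutes.

0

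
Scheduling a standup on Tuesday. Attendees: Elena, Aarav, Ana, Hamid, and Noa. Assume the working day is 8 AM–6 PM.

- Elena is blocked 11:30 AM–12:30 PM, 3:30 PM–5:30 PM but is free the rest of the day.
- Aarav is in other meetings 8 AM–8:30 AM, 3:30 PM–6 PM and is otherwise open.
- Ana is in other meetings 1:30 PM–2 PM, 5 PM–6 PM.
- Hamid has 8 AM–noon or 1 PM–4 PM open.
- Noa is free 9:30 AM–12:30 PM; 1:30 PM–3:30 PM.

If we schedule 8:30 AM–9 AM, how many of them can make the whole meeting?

4

Elena free: 08:00-11:30, 12:30-15:30, 17:30-18:00 (invert busy blocks within the working day).
Aarav free: 08:30-15:30 (invert busy blocks within the working day).
Ana free: 08:00-13:30, 14:00-17:00 (invert busy blocks within the working day).
Hamid free: 08:00-12:00, 13:00-16:00.
Noa free: 09:30-12:30, 13:30-15:30.
Elena, Aarav, Ana, and Hamid can make the full 08:30-09:00 slot — that's 4.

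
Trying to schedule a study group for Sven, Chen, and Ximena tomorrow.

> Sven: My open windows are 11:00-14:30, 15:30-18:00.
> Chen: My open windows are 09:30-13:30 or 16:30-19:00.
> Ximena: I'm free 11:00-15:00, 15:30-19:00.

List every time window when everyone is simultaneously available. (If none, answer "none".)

11:00-13:30, 16:30-18:00

Sven ∩ Chen: 11:00-13:30, 16:30-18:00.
Sven ∩ Chen ∩ Ximena: 11:00-13:30, 16:30-18:00.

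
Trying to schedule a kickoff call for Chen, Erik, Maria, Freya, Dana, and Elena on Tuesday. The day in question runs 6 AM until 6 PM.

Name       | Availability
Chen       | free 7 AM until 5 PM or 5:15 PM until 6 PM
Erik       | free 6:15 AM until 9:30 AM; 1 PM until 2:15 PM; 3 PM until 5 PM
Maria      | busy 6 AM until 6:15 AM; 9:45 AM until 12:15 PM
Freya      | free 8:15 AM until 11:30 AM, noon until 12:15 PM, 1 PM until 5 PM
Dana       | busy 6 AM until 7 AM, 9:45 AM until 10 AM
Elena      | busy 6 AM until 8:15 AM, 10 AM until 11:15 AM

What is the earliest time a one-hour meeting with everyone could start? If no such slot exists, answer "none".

08:15

Chen free: 07:00-17:00, 17:15-18:00.
Erik free: 06:15-09:30, 13:00-14:15, 15:00-17:00.
Maria free: 06:15-09:45, 12:15-18:00 (invert busy blocks within the working day).
Freya free: 08:15-11:30, 12:00-12:15, 13:00-17:00.
Dana free: 07:00-09:45, 10:00-18:00 (invert busy blocks within the working day).
Elena free: 08:15-10:00, 11:15-18:00 (invert busy blocks within the working day).
Chen ∩ Erik: 07:00-09:30, 13:00-14:15, 15:00-17:00.
Chen ∩ Erik ∩ Maria: 07:00-09:30, 13:00-14:15, 15:00-17:00.
Chen ∩ Erik ∩ Maria ∩ Freya: 08:15-09:30, 13:00-14:15, 15:00-17:00.
Chen ∩ Erik ∩ Maria ∩ Freya ∩ Dana: 08:15-09:30, 13:00-14:15, 15:00-17:00.
Chen ∩ Erik ∩ Maria ∩ Freya ∩ Dana ∩ Elena: 08:15-09:30, 13:00-14:15, 15:00-17:00.
So the common availability across everyone is 08:15-09:30, 13:00-14:15, 15:00-17:00.
The first common window of at least 60 minutes is 08:15-09:30, so the earliest start is 08:15.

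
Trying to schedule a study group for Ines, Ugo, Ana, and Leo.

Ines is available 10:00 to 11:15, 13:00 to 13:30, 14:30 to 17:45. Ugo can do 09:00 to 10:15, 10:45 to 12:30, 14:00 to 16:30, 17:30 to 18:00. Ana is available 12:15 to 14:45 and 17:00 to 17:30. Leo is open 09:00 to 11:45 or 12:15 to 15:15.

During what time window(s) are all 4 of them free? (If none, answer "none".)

14:30-14:45

Ines ∩ Ugo: 10:00-10:15, 10:45-11:15, 14:30-16:30, 17:30-17:45.
Ines ∩ Ugo ∩ Ana: 14:30-14:45.
Ines ∩ Ugo ∩ Ana ∩ Leo: 14:30-14:45.
So the common availability across everyone is 14:30-14:45.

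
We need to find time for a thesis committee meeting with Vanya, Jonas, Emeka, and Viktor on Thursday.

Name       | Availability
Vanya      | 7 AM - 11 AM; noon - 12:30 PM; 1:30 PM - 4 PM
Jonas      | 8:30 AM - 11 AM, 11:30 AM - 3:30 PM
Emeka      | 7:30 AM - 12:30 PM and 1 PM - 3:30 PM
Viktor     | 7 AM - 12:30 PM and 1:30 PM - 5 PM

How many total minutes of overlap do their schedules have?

300

Vanya ∩ Jonas: 08:30-11:00, 12:00-12:30, 13:30-15:30.
Vanya ∩ Jonas ∩ Emeka: 08:30-11:00, 12:00-12:30, 13:30-15:30.
Vanya ∩ Jonas ∩ Emeka ∩ Viktor: 08:30-11:00, 12:00-12:30, 13:30-15:30.
Those are the intersection windows.
Summing the common windows: 150 + 30 + 120 = 300 minutes.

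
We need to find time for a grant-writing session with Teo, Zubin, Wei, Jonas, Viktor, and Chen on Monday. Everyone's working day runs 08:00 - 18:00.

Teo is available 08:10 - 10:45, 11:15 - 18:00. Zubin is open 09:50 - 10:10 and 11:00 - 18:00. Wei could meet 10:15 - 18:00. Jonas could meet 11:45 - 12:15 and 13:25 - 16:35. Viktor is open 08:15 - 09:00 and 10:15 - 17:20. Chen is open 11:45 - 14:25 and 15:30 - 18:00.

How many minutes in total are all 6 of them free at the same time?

Teo ∩ Zubin: 09:50-10:10, 11:15-18:00.
Teo ∩ Zubin ∩ Wei: 11:15-18:00.
Teo ∩ Zubin ∩ Wei ∩ Jonas: 11:45-12:15, 13:25-16:35.
Teo ∩ Zubin ∩ Wei ∩ Jonas ∩ Viktor: 11:45-12:15, 13:25-16:35.
Teo ∩ Zubin ∩ Wei ∩ Jonas ∩ Viktor ∩ Chen: 11:45-12:15, 13:25-14:25, 15:30-16:35.
So the common availability across everyone is 11:45-12:15, 13:25-14:25, 15:30-16:35.
Summing the common windows: 30 + 60 + 65 = 155 minutes.

155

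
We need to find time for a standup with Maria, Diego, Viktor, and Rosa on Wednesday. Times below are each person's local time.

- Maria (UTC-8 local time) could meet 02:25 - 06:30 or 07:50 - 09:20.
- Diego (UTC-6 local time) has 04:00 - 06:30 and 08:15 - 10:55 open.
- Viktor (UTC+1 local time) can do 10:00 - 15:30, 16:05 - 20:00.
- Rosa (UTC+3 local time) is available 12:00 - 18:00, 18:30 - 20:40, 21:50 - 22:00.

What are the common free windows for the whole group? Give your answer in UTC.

10:25-12:30, 14:15-14:30, 15:50-16:55

Maria in UTC: 10:25-14:30, 15:50-17:20 (add 8h to convert from UTC-8).
Diego in UTC: 10:00-12:30, 14:15-16:55 (add 6h to convert from UTC-6).
Viktor in UTC: 09:00-14:30, 15:05-19:00 (subtract 1h to convert from UTC+1).
Rosa in UTC: 09:00-15:00, 15:30-17:40, 18:50-19:00 (subtract 3h to convert from UTC+3).
Maria ∩ Diego: 10:25-12:30, 14:15-14:30, 15:50-16:55.
Maria ∩ Diego ∩ Viktor: 10:25-12:30, 14:15-14:30, 15:50-16:55.
Maria ∩ Diego ∩ Viktor ∩ Rosa: 10:25-12:30, 14:15-14:30, 15:50-16:55.
Those are the intersection windows.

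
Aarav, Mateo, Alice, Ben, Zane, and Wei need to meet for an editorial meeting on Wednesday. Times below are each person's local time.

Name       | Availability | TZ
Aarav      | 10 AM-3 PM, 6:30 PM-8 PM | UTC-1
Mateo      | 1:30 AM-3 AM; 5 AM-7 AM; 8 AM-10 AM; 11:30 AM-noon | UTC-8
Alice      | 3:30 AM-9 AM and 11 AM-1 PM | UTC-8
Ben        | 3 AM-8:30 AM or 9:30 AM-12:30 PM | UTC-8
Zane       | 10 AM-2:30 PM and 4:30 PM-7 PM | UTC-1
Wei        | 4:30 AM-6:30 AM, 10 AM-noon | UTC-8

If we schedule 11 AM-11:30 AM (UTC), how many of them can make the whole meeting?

3

Aarav in UTC: 11:00-16:00, 19:30-21:00 (add 1h to convert from UTC-1).
Mateo in UTC: 09:30-11:00, 13:00-15:00, 16:00-18:00, 19:30-20:00 (add 8h to convert from UTC-8).
Alice in UTC: 11:30-17:00, 19:00-21:00 (add 8h to convert from UTC-8).
Ben in UTC: 11:00-16:30, 17:30-20:30 (add 8h to convert from UTC-8).
Zane in UTC: 11:00-15:30, 17:30-20:00 (add 1h to convert from UTC-1).
Wei in UTC: 12:30-14:30, 18:00-20:00 (add 8h to convert from UTC-8).
Aarav, Ben, and Zane can make the full 11:00-11:30 slot — that's 3.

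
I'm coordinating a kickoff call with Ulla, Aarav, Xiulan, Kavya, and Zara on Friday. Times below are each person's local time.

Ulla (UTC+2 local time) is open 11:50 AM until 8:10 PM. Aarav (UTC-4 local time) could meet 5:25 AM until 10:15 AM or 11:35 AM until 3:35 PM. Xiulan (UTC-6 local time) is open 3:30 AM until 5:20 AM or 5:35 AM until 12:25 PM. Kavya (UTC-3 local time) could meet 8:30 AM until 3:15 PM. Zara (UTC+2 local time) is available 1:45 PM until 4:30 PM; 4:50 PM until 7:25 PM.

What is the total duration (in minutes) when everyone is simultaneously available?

260

Ulla in UTC: 09:50-18:10 (subtract 2h to convert from UTC+2).
Aarav in UTC: 09:25-14:15, 15:35-19:35 (add 4h to convert from UTC-4).
Xiulan in UTC: 09:30-11:20, 11:35-18:25 (add 6h to convert from UTC-6).
Kavya in UTC: 11:30-18:15 (add 3h to convert from UTC-3).
Zara in UTC: 11:45-14:30, 14:50-17:25 (subtract 2h to convert from UTC+2).
Ulla ∩ Aarav: 09:50-14:15, 15:35-18:10.
Ulla ∩ Aarav ∩ Xiulan: 09:50-11:20, 11:35-14:15, 15:35-18:10.
Ulla ∩ Aarav ∩ Xiulan ∩ Kavya: 11:35-14:15, 15:35-18:10.
Ulla ∩ Aarav ∩ Xiulan ∩ Kavya ∩ Zara: 11:45-14:15, 15:35-17:25.
Summing the common windows: 150 + 110 = 260 minutes.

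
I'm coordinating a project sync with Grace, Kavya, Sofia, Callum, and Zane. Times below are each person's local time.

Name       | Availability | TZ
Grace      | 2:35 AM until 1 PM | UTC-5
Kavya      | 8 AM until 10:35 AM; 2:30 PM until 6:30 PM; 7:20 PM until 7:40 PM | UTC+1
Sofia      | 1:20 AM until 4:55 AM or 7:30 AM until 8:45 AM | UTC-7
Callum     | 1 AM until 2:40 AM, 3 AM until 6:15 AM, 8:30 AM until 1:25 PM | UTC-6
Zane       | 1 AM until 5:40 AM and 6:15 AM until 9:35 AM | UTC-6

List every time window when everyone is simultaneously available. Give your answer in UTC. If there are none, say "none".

Grace in UTC: 07:35-18:00 (add 5h to convert from UTC-5).
Kavya in UTC: 07:00-09:35, 13:30-17:30, 18:20-18:40 (subtract 1h to convert from UTC+1).
Sofia in UTC: 08:20-11:55, 14:30-15:45 (add 7h to convert from UTC-7).
Callum in UTC: 07:00-08:40, 09:00-12:15, 14:30-19:25 (add 6h to convert from UTC-6).
Zane in UTC: 07:00-11:40, 12:15-15:35 (add 6h to convert from UTC-6).
Grace ∩ Kavya: 07:35-09:35, 13:30-17:30.
Grace ∩ Kavya ∩ Sofia: 08:20-09:35, 14:30-15:45.
Grace ∩ Kavya ∩ Sofia ∩ Callum: 08:20-08:40, 09:00-09:35, 14:30-15:45.
Grace ∩ Kavya ∩ Sofia ∩ Callum ∩ Zane: 08:20-08:40, 09:00-09:35, 14:30-15:35.
So the common availability across everyone is 08:20-08:40, 09:00-09:35, 14:30-15:35.

08:20-08:40, 09:00-09:35, 14:30-15:35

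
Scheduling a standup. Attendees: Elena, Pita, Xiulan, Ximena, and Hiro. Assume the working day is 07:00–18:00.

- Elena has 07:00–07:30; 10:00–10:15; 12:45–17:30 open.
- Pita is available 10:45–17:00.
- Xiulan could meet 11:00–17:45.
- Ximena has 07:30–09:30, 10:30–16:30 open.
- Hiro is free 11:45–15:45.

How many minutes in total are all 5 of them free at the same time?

180

Elena ∩ Pita: 12:45-17:00.
Elena ∩ Pita ∩ Xiulan: 12:45-17:00.
Elena ∩ Pita ∩ Xiulan ∩ Ximena: 12:45-16:30.
Elena ∩ Pita ∩ Xiulan ∩ Ximena ∩ Hiro: 12:45-15:45.
That's a single block of 180 minutes.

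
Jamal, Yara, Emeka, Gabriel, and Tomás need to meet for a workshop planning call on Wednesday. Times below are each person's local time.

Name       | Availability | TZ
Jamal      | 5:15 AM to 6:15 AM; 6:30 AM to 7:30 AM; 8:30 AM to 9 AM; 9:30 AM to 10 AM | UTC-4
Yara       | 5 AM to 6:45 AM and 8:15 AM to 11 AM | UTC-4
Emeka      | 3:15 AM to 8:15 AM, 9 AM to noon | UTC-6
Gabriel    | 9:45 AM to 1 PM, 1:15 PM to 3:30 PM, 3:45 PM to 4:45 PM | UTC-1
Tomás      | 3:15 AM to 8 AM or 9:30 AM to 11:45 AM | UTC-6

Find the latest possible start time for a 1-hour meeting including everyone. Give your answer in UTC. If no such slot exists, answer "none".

none

Jamal in UTC: 09:15-10:15, 10:30-11:30, 12:30-13:00, 13:30-14:00 (add 4h to convert from UTC-4).
Yara in UTC: 09:00-10:45, 12:15-15:00 (add 4h to convert from UTC-4).
Emeka in UTC: 09:15-14:15, 15:00-18:00 (add 6h to convert from UTC-6).
Gabriel in UTC: 10:45-14:00, 14:15-16:30, 16:45-17:45 (add 1h to convert from UTC-1).
Tomás in UTC: 09:15-14:00, 15:30-17:45 (add 6h to convert from UTC-6).
Jamal ∩ Yara: 09:15-10:15, 10:30-10:45, 12:30-13:00, 13:30-14:00.
Jamal ∩ Yara ∩ Emeka: 09:15-10:15, 10:30-10:45, 12:30-13:00, 13:30-14:00.
Jamal ∩ Yara ∩ Emeka ∩ Gabriel: 12:30-13:00, 13:30-14:00.
Jamal ∩ Yara ∩ Emeka ∩ Gabriel ∩ Tomás: 12:30-13:00, 13:30-14:00.
No common window is at least 60 minutes long.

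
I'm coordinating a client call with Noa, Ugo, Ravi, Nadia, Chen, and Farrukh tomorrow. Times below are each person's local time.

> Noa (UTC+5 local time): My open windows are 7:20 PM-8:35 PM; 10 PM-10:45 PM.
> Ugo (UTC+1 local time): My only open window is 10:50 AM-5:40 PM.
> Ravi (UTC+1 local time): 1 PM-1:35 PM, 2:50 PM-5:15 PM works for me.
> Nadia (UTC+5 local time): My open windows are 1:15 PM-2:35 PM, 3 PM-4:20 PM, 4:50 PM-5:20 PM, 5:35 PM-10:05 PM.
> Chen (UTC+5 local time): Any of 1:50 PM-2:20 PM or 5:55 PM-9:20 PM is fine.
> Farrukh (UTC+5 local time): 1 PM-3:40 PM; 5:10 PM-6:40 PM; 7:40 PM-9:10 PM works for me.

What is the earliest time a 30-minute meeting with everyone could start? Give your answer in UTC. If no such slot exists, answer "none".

Noa in UTC: 14:20-15:35, 17:00-17:45 (subtract 5h to convert from UTC+5).
Ugo in UTC: 09:50-16:40 (subtract 1h to convert from UTC+1).
Ravi in UTC: 12:00-12:35, 13:50-16:15 (subtract 1h to convert from UTC+1).
Nadia in UTC: 08:15-09:35, 10:00-11:20, 11:50-12:20, 12:35-17:05 (subtract 5h to convert from UTC+5).
Chen in UTC: 08:50-09:20, 12:55-16:20 (subtract 5h to convert from UTC+5).
Farrukh in UTC: 08:00-10:40, 12:10-13:40, 14:40-16:10 (subtract 5h to convert from UTC+5).
Noa ∩ Ugo: 14:20-15:35.
Noa ∩ Ugo ∩ Ravi: 14:20-15:35.
Noa ∩ Ugo ∩ Ravi ∩ Nadia: 14:20-15:35.
Noa ∩ Ugo ∩ Ravi ∩ Nadia ∩ Chen: 14:20-15:35.
Noa ∩ Ugo ∩ Ravi ∩ Nadia ∩ Chen ∩ Farrukh: 14:40-15:35.
Those are the intersection windows.
The first common window of at least 30 minutes is 14:40-15:35, so the earliest start is 14:40.

14:40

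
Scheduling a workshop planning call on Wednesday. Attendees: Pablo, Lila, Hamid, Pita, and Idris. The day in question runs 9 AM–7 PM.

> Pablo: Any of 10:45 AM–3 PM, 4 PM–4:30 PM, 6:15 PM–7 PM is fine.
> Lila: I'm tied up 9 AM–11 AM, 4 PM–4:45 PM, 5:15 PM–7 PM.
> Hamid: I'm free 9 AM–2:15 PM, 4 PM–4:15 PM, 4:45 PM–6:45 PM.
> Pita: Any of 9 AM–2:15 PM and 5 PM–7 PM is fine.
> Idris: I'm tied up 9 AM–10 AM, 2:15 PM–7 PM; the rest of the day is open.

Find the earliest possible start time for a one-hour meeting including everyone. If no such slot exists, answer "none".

Pablo free: 10:45-15:00, 16:00-16:30, 18:15-19:00.
Lila free: 11:00-16:00, 16:45-17:15 (invert busy blocks within the working day).
Hamid free: 09:00-14:15, 16:00-16:15, 16:45-18:45.
Pita free: 09:00-14:15, 17:00-19:00.
Idris free: 10:00-14:15 (invert busy blocks within the working day).
Pablo ∩ Lila: 11:00-15:00.
Pablo ∩ Lila ∩ Hamid: 11:00-14:15.
Pablo ∩ Lila ∩ Hamid ∩ Pita: 11:00-14:15.
Pablo ∩ Lila ∩ Hamid ∩ Pita ∩ Idris: 11:00-14:15.
The first common window of at least 60 minutes is 11:00-14:15, so the earliest start is 11:00.

11:00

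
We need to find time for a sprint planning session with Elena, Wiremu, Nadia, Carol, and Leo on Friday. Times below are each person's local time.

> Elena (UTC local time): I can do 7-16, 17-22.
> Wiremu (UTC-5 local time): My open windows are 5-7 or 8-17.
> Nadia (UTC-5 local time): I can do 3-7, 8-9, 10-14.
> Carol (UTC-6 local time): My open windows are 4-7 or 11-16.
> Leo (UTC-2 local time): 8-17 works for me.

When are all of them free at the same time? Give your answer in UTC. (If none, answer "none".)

Elena in UTC: 07:00-16:00, 17:00-22:00.
Wiremu in UTC: 10:00-12:00, 13:00-22:00 (add 5h to convert from UTC-5).
Nadia in UTC: 08:00-12:00, 13:00-14:00, 15:00-19:00 (add 5h to convert from UTC-5).
Carol in UTC: 10:00-13:00, 17:00-22:00 (add 6h to convert from UTC-6).
Leo in UTC: 10:00-19:00 (add 2h to convert from UTC-2).
Elena ∩ Wiremu: 10:00-12:00, 13:00-16:00, 17:00-22:00.
Elena ∩ Wiremu ∩ Nadia: 10:00-12:00, 13:00-14:00, 15:00-16:00, 17:00-19:00.
Elena ∩ Wiremu ∩ Nadia ∩ Carol: 10:00-12:00, 17:00-19:00.
Elena ∩ Wiremu ∩ Nadia ∩ Carol ∩ Leo: 10:00-12:00, 17:00-19:00.

10:00-12:00, 17:00-19:00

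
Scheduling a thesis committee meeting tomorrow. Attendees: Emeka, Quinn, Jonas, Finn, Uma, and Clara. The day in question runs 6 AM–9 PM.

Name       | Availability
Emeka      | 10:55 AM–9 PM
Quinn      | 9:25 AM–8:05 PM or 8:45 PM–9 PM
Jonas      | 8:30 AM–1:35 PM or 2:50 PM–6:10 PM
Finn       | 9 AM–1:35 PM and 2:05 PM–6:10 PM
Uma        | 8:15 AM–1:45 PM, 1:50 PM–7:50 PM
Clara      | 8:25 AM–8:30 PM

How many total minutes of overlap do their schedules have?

Emeka ∩ Quinn: 10:55-20:05, 20:45-21:00.
Emeka ∩ Quinn ∩ Jonas: 10:55-13:35, 14:50-18:10.
Emeka ∩ Quinn ∩ Jonas ∩ Finn: 10:55-13:35, 14:50-18:10.
Emeka ∩ Quinn ∩ Jonas ∩ Finn ∩ Uma: 10:55-13:35, 14:50-18:10.
Emeka ∩ Quinn ∩ Jonas ∩ Finn ∩ Uma ∩ Clara: 10:55-13:35, 14:50-18:10.
Those are the intersection windows.
Summing the common windows: 160 + 200 = 360 minutes.

360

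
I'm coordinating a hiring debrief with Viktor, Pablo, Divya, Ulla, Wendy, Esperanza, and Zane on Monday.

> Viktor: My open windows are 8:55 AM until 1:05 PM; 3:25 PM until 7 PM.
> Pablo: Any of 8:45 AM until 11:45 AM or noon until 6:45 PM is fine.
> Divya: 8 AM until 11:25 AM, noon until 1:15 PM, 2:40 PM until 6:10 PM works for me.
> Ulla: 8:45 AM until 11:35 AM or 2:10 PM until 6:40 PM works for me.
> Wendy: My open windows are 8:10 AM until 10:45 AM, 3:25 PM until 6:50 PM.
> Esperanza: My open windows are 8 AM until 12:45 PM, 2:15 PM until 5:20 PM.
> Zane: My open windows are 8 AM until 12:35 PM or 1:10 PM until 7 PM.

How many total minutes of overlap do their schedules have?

Viktor ∩ Pablo: 08:55-11:45, 12:00-13:05, 15:25-18:45.
Viktor ∩ Pablo ∩ Divya: 08:55-11:25, 12:00-13:05, 15:25-18:10.
Viktor ∩ Pablo ∩ Divya ∩ Ulla: 08:55-11:25, 15:25-18:10.
Viktor ∩ Pablo ∩ Divya ∩ Ulla ∩ Wendy: 08:55-10:45, 15:25-18:10.
Viktor ∩ Pablo ∩ Divya ∩ Ulla ∩ Wendy ∩ Esperanza: 08:55-10:45, 15:25-17:20.
Viktor ∩ Pablo ∩ Divya ∩ Ulla ∩ Wendy ∩ Esperanza ∩ Zane: 08:55-10:45, 15:25-17:20.
Those are the intersection windows.
Summing the common windows: 110 + 115 = 225 minutes.

225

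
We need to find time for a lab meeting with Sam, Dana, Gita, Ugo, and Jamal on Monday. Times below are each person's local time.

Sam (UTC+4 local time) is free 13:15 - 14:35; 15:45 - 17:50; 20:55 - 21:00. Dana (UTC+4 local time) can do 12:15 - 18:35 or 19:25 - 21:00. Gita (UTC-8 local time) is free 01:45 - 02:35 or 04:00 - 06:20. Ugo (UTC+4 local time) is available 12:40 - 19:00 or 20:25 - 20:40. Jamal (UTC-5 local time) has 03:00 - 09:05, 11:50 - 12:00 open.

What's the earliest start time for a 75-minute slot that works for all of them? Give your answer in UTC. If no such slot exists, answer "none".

Sam in UTC: 09:15-10:35, 11:45-13:50, 16:55-17:00 (subtract 4h to convert from UTC+4).
Dana in UTC: 08:15-14:35, 15:25-17:00 (subtract 4h to convert from UTC+4).
Gita in UTC: 09:45-10:35, 12:00-14:20 (add 8h to convert from UTC-8).
Ugo in UTC: 08:40-15:00, 16:25-16:40 (subtract 4h to convert from UTC+4).
Jamal in UTC: 08:00-14:05, 16:50-17:00 (add 5h to convert from UTC-5).
Sam ∩ Dana: 09:15-10:35, 11:45-13:50, 16:55-17:00.
Sam ∩ Dana ∩ Gita: 09:45-10:35, 12:00-13:50.
Sam ∩ Dana ∩ Gita ∩ Ugo: 09:45-10:35, 12:00-13:50.
Sam ∩ Dana ∩ Gita ∩ Ugo ∩ Jamal: 09:45-10:35, 12:00-13:50.
The first common window of at least 75 minutes is 12:00-13:50, so the earliest start is 12:00.

12:00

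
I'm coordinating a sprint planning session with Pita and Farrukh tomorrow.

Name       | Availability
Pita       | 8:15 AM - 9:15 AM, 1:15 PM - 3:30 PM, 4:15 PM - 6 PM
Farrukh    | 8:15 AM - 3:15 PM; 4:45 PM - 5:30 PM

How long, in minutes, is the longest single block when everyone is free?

120

Pita ∩ Farrukh: 08:15-09:15, 13:15-15:15, 16:45-17:30.
The longest is 13:15-15:15 at 120 minutes.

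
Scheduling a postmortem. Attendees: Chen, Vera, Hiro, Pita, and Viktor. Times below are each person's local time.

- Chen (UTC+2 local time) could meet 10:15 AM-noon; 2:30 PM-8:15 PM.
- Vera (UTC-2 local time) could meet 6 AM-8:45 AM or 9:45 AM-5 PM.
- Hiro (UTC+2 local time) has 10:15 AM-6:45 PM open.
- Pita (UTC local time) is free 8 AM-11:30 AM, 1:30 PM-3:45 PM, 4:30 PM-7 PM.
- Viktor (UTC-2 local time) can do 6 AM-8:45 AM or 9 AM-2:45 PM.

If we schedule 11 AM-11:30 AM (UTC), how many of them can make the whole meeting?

3

Chen in UTC: 08:15-10:00, 12:30-18:15 (subtract 2h to convert from UTC+2).
Vera in UTC: 08:00-10:45, 11:45-19:00 (add 2h to convert from UTC-2).
Hiro in UTC: 08:15-16:45 (subtract 2h to convert from UTC+2).
Pita in UTC: 08:00-11:30, 13:30-15:45, 16:30-19:00.
Viktor in UTC: 08:00-10:45, 11:00-16:45 (add 2h to convert from UTC-2).
Hiro, Pita, and Viktor can make the full 11:00-11:30 slot — that's 3.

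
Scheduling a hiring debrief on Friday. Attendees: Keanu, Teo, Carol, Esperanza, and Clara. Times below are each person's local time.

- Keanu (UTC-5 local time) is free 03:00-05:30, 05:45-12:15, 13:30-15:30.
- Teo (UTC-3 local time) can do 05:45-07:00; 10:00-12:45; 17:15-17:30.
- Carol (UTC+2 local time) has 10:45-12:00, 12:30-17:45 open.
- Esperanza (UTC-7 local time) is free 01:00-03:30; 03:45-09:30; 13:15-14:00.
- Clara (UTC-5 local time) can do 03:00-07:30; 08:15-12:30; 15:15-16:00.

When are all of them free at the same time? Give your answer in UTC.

Keanu in UTC: 08:00-10:30, 10:45-17:15, 18:30-20:30 (add 5h to convert from UTC-5).
Teo in UTC: 08:45-10:00, 13:00-15:45, 20:15-20:30 (add 3h to convert from UTC-3).
Carol in UTC: 08:45-10:00, 10:30-15:45 (subtract 2h to convert from UTC+2).
Esperanza in UTC: 08:00-10:30, 10:45-16:30, 20:15-21:00 (add 7h to convert from UTC-7).
Clara in UTC: 08:00-12:30, 13:15-17:30, 20:15-21:00 (add 5h to convert from UTC-5).
Keanu ∩ Teo: 08:45-10:00, 13:00-15:45, 20:15-20:30.
Keanu ∩ Teo ∩ Carol: 08:45-10:00, 13:00-15:45.
Keanu ∩ Teo ∩ Carol ∩ Esperanza: 08:45-10:00, 13:00-15:45.
Keanu ∩ Teo ∩ Carol ∩ Esperanza ∩ Clara: 08:45-10:00, 13:15-15:45.

08:45-10:00, 13:15-15:45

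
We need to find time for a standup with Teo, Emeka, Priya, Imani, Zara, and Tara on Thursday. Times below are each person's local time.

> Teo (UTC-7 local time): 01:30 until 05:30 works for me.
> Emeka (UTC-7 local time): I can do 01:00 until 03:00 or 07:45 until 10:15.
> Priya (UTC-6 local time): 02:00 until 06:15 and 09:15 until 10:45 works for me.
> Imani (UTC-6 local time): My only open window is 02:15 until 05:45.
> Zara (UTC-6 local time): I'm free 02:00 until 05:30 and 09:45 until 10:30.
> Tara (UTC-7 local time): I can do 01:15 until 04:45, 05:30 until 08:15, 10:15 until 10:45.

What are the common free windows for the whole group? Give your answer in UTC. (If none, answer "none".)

08:30-10:00

Teo in UTC: 08:30-12:30 (add 7h to convert from UTC-7).
Emeka in UTC: 08:00-10:00, 14:45-17:15 (add 7h to convert from UTC-7).
Priya in UTC: 08:00-12:15, 15:15-16:45 (add 6h to convert from UTC-6).
Imani in UTC: 08:15-11:45 (add 6h to convert from UTC-6).
Zara in UTC: 08:00-11:30, 15:45-16:30 (add 6h to convert from UTC-6).
Tara in UTC: 08:15-11:45, 12:30-15:15, 17:15-17:45 (add 7h to convert from UTC-7).
Teo ∩ Emeka: 08:30-10:00.
Teo ∩ Emeka ∩ Priya: 08:30-10:00.
Teo ∩ Emeka ∩ Priya ∩ Imani: 08:30-10:00.
Teo ∩ Emeka ∩ Priya ∩ Imani ∩ Zara: 08:30-10:00.
Teo ∩ Emeka ∩ Priya ∩ Imani ∩ Zara ∩ Tara: 08:30-10:00.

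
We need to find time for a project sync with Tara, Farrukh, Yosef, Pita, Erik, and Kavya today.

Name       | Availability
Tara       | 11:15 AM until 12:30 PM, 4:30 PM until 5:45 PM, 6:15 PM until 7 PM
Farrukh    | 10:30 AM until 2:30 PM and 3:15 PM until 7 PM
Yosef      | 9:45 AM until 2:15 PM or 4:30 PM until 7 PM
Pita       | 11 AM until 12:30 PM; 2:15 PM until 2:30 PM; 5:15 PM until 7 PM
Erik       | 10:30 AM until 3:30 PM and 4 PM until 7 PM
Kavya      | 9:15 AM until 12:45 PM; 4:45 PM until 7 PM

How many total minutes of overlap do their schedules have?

Tara ∩ Farrukh: 11:15-12:30, 16:30-17:45, 18:15-19:00.
Tara ∩ Farrukh ∩ Yosef: 11:15-12:30, 16:30-17:45, 18:15-19:00.
Tara ∩ Farrukh ∩ Yosef ∩ Pita: 11:15-12:30, 17:15-17:45, 18:15-19:00.
Tara ∩ Farrukh ∩ Yosef ∩ Pita ∩ Erik: 11:15-12:30, 17:15-17:45, 18:15-19:00.
Tara ∩ Farrukh ∩ Yosef ∩ Pita ∩ Erik ∩ Kavya: 11:15-12:30, 17:15-17:45, 18:15-19:00.
So the common availability across everyone is 11:15-12:30, 17:15-17:45, 18:15-19:00.
Summing the common windows: 75 + 30 + 45 = 150 minutes.

150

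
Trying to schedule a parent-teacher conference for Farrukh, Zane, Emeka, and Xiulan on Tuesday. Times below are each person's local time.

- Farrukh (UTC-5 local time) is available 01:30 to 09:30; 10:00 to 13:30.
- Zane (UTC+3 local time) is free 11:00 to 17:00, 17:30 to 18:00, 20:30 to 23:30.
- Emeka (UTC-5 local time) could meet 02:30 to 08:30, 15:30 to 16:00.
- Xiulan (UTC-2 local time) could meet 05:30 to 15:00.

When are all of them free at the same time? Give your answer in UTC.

Farrukh in UTC: 06:30-14:30, 15:00-18:30 (add 5h to convert from UTC-5).
Zane in UTC: 08:00-14:00, 14:30-15:00, 17:30-20:30 (subtract 3h to convert from UTC+3).
Emeka in UTC: 07:30-13:30, 20:30-21:00 (add 5h to convert from UTC-5).
Xiulan in UTC: 07:30-17:00 (add 2h to convert from UTC-2).
Farrukh ∩ Zane: 08:00-14:00, 17:30-18:30.
Farrukh ∩ Zane ∩ Emeka: 08:00-13:30.
Farrukh ∩ Zane ∩ Emeka ∩ Xiulan: 08:00-13:30.
Those are the intersection windows.

08:00-13:30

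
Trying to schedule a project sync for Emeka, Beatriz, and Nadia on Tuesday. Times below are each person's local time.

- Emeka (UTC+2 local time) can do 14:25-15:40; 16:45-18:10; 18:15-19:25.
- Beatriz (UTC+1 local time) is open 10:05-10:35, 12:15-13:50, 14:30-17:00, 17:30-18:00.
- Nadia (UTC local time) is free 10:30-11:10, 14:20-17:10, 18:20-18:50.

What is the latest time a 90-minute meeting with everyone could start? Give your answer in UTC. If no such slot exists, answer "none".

Emeka in UTC: 12:25-13:40, 14:45-16:10, 16:15-17:25 (subtract 2h to convert from UTC+2).
Beatriz in UTC: 09:05-09:35, 11:15-12:50, 13:30-16:00, 16:30-17:00 (subtract 1h to convert from UTC+1).
Nadia in UTC: 10:30-11:10, 14:20-17:10, 18:20-18:50.
Emeka ∩ Beatriz: 12:25-12:50, 13:30-13:40, 14:45-16:00, 16:30-17:00.
Emeka ∩ Beatriz ∩ Nadia: 14:45-16:00, 16:30-17:00.
So the common availability across everyone is 14:45-16:00, 16:30-17:00.
No common window is at least 90 minutes long.

none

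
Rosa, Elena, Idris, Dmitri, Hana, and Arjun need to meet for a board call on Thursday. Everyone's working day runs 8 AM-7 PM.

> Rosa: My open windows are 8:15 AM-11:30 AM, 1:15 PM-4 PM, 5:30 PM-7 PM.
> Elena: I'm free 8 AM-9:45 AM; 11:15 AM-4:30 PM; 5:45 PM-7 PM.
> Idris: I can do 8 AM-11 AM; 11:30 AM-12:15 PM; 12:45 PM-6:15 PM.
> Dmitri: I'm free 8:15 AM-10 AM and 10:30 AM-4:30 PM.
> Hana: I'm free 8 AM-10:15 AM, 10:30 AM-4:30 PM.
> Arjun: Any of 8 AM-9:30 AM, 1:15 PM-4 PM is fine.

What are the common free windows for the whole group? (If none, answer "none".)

08:15-09:30, 13:15-16:00

Rosa ∩ Elena: 08:15-09:45, 11:15-11:30, 13:15-16:00, 17:45-19:00.
Rosa ∩ Elena ∩ Idris: 08:15-09:45, 13:15-16:00, 17:45-18:15.
Rosa ∩ Elena ∩ Idris ∩ Dmitri: 08:15-09:45, 13:15-16:00.
Rosa ∩ Elena ∩ Idris ∩ Dmitri ∩ Hana: 08:15-09:45, 13:15-16:00.
Rosa ∩ Elena ∩ Idris ∩ Dmitri ∩ Hana ∩ Arjun: 08:15-09:30, 13:15-16:00.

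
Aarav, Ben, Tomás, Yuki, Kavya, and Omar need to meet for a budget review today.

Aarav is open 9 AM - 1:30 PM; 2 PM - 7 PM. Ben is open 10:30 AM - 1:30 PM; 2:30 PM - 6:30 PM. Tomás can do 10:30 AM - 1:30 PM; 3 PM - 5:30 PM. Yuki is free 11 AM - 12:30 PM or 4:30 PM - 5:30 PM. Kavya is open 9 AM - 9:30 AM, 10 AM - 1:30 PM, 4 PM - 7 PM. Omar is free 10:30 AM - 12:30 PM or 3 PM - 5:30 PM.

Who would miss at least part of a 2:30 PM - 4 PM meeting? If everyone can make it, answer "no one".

Aarav: free for 14:30-16:00. Ben: free for 14:30-16:00. Tomás: not fully free for 14:30-16:00. Yuki: not fully free for 14:30-16:00. Kavya: not fully free for 14:30-16:00. Omar: not fully free for 14:30-16:00.

Kavya, Omar, Tomás, Yuki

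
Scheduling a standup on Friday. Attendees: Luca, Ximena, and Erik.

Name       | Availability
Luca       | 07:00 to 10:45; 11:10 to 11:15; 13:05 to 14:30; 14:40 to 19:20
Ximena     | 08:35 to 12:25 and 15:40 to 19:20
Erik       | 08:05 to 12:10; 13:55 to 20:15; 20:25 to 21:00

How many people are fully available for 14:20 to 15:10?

Erik can make the full 14:20-15:10 slot — that's 1.

1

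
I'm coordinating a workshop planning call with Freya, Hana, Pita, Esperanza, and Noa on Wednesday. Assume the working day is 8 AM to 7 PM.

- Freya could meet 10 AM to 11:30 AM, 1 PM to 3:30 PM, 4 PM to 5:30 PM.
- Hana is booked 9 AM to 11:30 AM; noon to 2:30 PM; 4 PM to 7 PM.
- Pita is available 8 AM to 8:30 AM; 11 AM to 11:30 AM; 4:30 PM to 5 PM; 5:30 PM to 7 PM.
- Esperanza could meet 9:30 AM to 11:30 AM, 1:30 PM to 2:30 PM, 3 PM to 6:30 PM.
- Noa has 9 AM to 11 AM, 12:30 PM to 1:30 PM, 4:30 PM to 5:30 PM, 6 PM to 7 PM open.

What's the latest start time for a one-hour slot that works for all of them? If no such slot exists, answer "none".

Freya free: 10:00-11:30, 13:00-15:30, 16:00-17:30.
Hana free: 08:00-09:00, 11:30-12:00, 14:30-16:00 (invert busy blocks within the working day).
Pita free: 08:00-08:30, 11:00-11:30, 16:30-17:00, 17:30-19:00.
Esperanza free: 09:30-11:30, 13:30-14:30, 15:00-18:30.
Noa free: 09:00-11:00, 12:30-13:30, 16:30-17:30, 18:00-19:00.
Freya ∩ Hana: 14:30-15:30.
Freya ∩ Hana ∩ Pita: ∅.
Freya ∩ Hana ∩ Pita ∩ Esperanza: ∅.
Freya ∩ Hana ∩ Pita ∩ Esperanza ∩ Noa: ∅.
There is no time when everyone is free.
No common window is at least 60 minutes long.

none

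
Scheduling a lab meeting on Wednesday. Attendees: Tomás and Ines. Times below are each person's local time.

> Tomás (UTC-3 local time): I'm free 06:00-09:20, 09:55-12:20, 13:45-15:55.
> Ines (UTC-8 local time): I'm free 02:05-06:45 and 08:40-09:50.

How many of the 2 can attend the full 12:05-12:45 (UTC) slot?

Tomás in UTC: 09:00-12:20, 12:55-15:20, 16:45-18:55 (add 3h to convert from UTC-3).
Ines in UTC: 10:05-14:45, 16:40-17:50 (add 8h to convert from UTC-8).
Ines can make the full 12:05-12:45 slot — that's 1.

1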